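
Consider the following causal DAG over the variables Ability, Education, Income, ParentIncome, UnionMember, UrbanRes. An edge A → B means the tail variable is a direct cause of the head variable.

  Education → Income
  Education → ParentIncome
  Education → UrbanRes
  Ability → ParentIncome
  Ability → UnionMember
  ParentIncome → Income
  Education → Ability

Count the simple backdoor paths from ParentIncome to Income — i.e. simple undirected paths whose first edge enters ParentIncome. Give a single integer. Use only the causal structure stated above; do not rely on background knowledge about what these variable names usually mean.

2

A backdoor path from ParentIncome to Income is any simple undirected path whose first edge points into ParentIncome (i.e. leaves ParentIncome via a parent).
Parents of ParentIncome: {Ability, Education}.
Enumerating:
  P1: ParentIncome <- Education -> Income
  P2: ParentIncome <- Ability <- Education -> Income
That exhausts the simple backdoor paths. Count: 2.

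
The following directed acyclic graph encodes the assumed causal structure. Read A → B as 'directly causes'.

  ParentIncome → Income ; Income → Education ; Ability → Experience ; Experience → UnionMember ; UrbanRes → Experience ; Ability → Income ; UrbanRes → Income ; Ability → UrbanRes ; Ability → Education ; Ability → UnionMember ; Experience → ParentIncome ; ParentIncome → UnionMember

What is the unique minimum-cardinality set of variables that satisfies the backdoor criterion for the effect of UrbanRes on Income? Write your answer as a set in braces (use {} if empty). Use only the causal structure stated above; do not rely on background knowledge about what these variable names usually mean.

{Ability}

Variables eligible for adjustment (non-descendants of UrbanRes, excluding UrbanRes and Income): {Ability}.
Backdoor paths from UrbanRes to Income:
  P1: UrbanRes <- Ability -> Experience -> ParentIncome -> Income
  P2: UrbanRes <- Ability -> Experience -> UnionMember <- ParentIncome -> Income
  P3: UrbanRes <- Ability -> Income
  P4: UrbanRes <- Ability -> Education <- Income
  P5: UrbanRes <- Ability -> UnionMember <- Experience -> ParentIncome -> Income
  P6: UrbanRes <- Ability -> UnionMember <- ParentIncome -> Income
The empty set is not sufficient: P1 (UrbanRes <- Ability -> Experience -> ParentIncome -> Income) has no collider blocking it and no conditioned non-collider, so it is open.
Try {Ability}:
  P1: blocked at fork node Ability ∈ conditioning set.
  P2: blocked at fork node Ability ∈ conditioning set.
  P3: blocked at fork node Ability ∈ conditioning set.
  P4: blocked at fork node Ability ∈ conditioning set.
  P5: blocked at fork node Ability ∈ conditioning set.
  P6: blocked at fork node Ability ∈ conditioning set.
{Ability} contains no descendant of UrbanRes and blocks every backdoor path.
{Ability} is the unique smallest valid adjustment set.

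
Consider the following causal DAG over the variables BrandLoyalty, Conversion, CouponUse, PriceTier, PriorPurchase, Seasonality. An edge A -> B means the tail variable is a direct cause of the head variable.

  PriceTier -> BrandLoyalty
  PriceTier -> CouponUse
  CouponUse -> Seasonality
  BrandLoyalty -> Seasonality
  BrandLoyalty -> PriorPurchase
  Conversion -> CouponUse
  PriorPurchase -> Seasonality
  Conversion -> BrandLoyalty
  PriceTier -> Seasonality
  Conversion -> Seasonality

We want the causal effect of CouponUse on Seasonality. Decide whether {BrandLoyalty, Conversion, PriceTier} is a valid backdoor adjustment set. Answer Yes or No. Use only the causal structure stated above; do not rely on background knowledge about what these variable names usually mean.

Yes

Backdoor paths from CouponUse to Seasonality (paths whose first edge points into CouponUse):
  P1: CouponUse <- PriceTier -> BrandLoyalty <- Conversion -> Seasonality
  P2: CouponUse <- PriceTier -> BrandLoyalty -> PriorPurchase -> Seasonality
  P3: CouponUse <- PriceTier -> BrandLoyalty -> Seasonality
  P4: CouponUse <- PriceTier -> Seasonality
  P5: CouponUse <- Conversion -> BrandLoyalty <- PriceTier -> Seasonality
  P6: CouponUse <- Conversion -> BrandLoyalty -> PriorPurchase -> Seasonality
  P7: CouponUse <- Conversion -> BrandLoyalty -> Seasonality
  P8: CouponUse <- Conversion -> Seasonality
Condition 1 (no descendant of CouponUse in the set): holds — descendants of CouponUse are {Seasonality}; none are in {BrandLoyalty, Conversion, PriceTier}.
Condition 2 (every backdoor path blocked by {BrandLoyalty, Conversion, PriceTier}):
  P1: blocked at fork node PriceTier ∈ conditioning set.
  P2: blocked at fork node PriceTier ∈ conditioning set.
  P3: blocked at fork node PriceTier ∈ conditioning set.
  P4: blocked at fork node PriceTier ∈ conditioning set.
  P5: blocked at fork node Conversion ∈ conditioning set.
  P6: blocked at fork node Conversion ∈ conditioning set.
  P7: blocked at fork node Conversion ∈ conditioning set.
  P8: blocked at fork node Conversion ∈ conditioning set.
{BrandLoyalty, Conversion, PriceTier} satisfies the backdoor criterion.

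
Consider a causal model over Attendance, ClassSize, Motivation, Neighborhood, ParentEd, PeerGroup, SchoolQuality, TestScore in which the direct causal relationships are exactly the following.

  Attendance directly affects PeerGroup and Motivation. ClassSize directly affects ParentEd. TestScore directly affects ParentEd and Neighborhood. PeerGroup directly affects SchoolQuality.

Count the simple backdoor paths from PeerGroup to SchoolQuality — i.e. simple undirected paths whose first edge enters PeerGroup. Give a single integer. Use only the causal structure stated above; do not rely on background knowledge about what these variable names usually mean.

0

A backdoor path from PeerGroup to SchoolQuality is any simple undirected path whose first edge points into PeerGroup (i.e. leaves PeerGroup via a parent).
Parents of PeerGroup: {Attendance}.
No simple path from any parent of PeerGroup reaches SchoolQuality without revisiting PeerGroup, so there are no backdoor paths.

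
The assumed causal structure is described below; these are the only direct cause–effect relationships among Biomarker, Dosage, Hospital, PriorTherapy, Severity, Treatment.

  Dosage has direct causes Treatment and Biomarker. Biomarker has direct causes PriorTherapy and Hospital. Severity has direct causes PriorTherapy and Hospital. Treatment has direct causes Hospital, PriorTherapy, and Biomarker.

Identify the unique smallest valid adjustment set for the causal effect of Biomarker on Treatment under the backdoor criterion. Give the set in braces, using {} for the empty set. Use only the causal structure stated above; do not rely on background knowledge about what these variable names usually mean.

Variables eligible for adjustment (non-descendants of Biomarker, excluding Biomarker and Treatment): {Hospital, PriorTherapy, Severity}.
Backdoor paths from Biomarker to Treatment:
  P1: Biomarker <- Hospital -> Treatment
  P2: Biomarker <- Hospital -> Severity <- PriorTherapy -> Treatment
  P3: Biomarker <- PriorTherapy -> Treatment
  P4: Biomarker <- PriorTherapy -> Severity <- Hospital -> Treatment
The empty set is not sufficient: P1 (Biomarker <- Hospital -> Treatment) has no collider blocking it and no conditioned non-collider, so it is open.
Try {Hospital, PriorTherapy}:
  P1: blocked at fork node Hospital ∈ conditioning set.
  P2: blocked at fork node Hospital ∈ conditioning set.
  P3: blocked at fork node PriorTherapy ∈ conditioning set.
  P4: blocked at fork node PriorTherapy ∈ conditioning set.
{Hospital, PriorTherapy} contains no descendant of Biomarker and blocks every backdoor path.
Every element of {Hospital, PriorTherapy} is needed (dropping Hospital leaves P1 open; dropping PriorTherapy leaves P3 open), so no proper subset is valid.
Among all size-2 subsets of the eligible variables, only {Hospital, PriorTherapy} blocks every backdoor path, so it is the unique smallest valid adjustment set.

{Hospital, PriorTherapy}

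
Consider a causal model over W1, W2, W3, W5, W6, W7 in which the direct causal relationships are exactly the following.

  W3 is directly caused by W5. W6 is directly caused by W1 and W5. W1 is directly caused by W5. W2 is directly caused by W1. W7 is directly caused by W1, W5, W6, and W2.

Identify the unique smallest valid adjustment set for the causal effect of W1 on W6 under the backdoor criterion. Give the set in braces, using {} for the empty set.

{W5}

Variables eligible for adjustment (non-descendants of W1, excluding W1 and W6): {W3, W5}.
Backdoor paths from W1 to W6:
  P1: W1 <- W5 -> W6
  P2: W1 <- W5 -> W7 <- W6
The empty set is not sufficient: P1 (W1 <- W5 -> W6) has no collider blocking it and no conditioned non-collider, so it is open.
Try {W5}:
  P1: blocked at fork node W5 ∈ conditioning set.
  P2: blocked at fork node W5 ∈ conditioning set.
{W5} contains no descendant of W1 and blocks every backdoor path.
No other singleton works — e.g. {W3} leaves P1 open — so {W5} is the unique smallest valid adjustment set.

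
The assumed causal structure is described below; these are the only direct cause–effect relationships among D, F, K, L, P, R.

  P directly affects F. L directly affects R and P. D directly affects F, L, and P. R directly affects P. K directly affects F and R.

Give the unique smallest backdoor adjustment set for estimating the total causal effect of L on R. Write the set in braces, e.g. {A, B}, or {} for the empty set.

Variables eligible for adjustment (non-descendants of L, excluding L and R): {D, K}.
Backdoor paths from L to R:
  P1: L <- D -> P <- R
  P2: L <- D -> P -> F <- K -> R
  P3: L <- D -> F <- K -> R
  P4: L <- D -> F <- P <- R
Each backdoor path contains an unconditioned collider, so every path is already blocked with the empty conditioning set:
  P1: blocked at collider P (neither it nor any descendant is in the conditioning set).
  P2: blocked at collider F (neither it nor any descendant is in the conditioning set).
  P3: blocked at collider F (neither it nor any descendant is in the conditioning set).
  P4: blocked at collider F (neither it nor any descendant is in the conditioning set).
The empty set is therefore the unique smallest valid set.

{}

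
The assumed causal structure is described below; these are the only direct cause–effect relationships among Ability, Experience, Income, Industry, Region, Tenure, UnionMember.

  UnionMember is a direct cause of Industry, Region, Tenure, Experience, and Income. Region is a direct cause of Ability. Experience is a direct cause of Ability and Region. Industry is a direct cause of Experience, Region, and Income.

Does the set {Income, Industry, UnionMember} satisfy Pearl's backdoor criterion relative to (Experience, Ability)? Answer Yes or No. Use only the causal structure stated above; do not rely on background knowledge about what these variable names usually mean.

Yes

Backdoor paths from Experience to Ability (paths whose first edge points into Experience):
  P1: Experience <- UnionMember -> Industry -> Region -> Ability
  P2: Experience <- UnionMember -> Region -> Ability
  P3: Experience <- UnionMember -> Income <- Industry -> Region -> Ability
  P4: Experience <- Industry <- UnionMember -> Region -> Ability
  P5: Experience <- Industry -> Region -> Ability
  P6: Experience <- Industry -> Income <- UnionMember -> Region -> Ability
Condition 1 (no descendant of Experience in the set): holds — descendants of Experience are {Ability, Region}; none are in {Income, Industry, UnionMember}.
Condition 2 (every backdoor path blocked by {Income, Industry, UnionMember}):
  P1: blocked at fork node UnionMember ∈ conditioning set.
  P2: blocked at fork node UnionMember ∈ conditioning set.
  P3: blocked at fork node UnionMember ∈ conditioning set.
  P4: blocked at chain node Industry ∈ conditioning set.
  P5: blocked at fork node Industry ∈ conditioning set.
  P6: blocked at fork node Industry ∈ conditioning set.
{Income, Industry, UnionMember} satisfies the backdoor criterion.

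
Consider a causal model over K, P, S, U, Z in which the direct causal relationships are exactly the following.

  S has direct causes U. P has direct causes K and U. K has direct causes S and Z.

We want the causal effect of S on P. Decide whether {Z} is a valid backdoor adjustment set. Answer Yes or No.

No

Backdoor paths from S to P (paths whose first edge points into S):
  P1: S <- U -> P
Condition 1 (no descendant of S in the set): holds — descendants of S are {K, P}; none are in {Z}.
Condition 2 (every backdoor path blocked by {Z}):
  P1: open — no interior node is in the conditioning set.
{Z} does not satisfy the backdoor criterion.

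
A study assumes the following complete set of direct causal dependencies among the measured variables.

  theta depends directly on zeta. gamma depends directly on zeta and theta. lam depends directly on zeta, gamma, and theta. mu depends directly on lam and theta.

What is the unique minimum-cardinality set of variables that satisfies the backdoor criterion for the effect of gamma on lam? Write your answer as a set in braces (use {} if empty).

Variables eligible for adjustment (non-descendants of gamma, excluding gamma and lam): {theta, zeta}.
Backdoor paths from gamma to lam:
  P1: gamma <- zeta -> theta -> lam
  P2: gamma <- zeta -> theta -> mu <- lam
  P3: gamma <- zeta -> lam
  P4: gamma <- theta <- zeta -> lam
  P5: gamma <- theta -> lam
  P6: gamma <- theta -> mu <- lam
The empty set is not sufficient: P1 (gamma <- zeta -> theta -> lam) has no collider blocking it and no conditioned non-collider, so it is open.
Try {theta, zeta}:
  P1: blocked at fork node zeta ∈ conditioning set.
  P2: blocked at fork node zeta ∈ conditioning set.
  P3: blocked at fork node zeta ∈ conditioning set.
  P4: blocked at chain node theta ∈ conditioning set.
  P5: blocked at fork node theta ∈ conditioning set.
  P6: blocked at fork node theta ∈ conditioning set.
{theta, zeta} contains no descendant of gamma and blocks every backdoor path.
Every element of {theta, zeta} is needed (dropping theta leaves P5 open; dropping zeta leaves P3 open), so no proper subset is valid.
Among all size-2 subsets of the eligible variables, only {theta, zeta} blocks every backdoor path, so it is the unique smallest valid adjustment set.

{theta, zeta}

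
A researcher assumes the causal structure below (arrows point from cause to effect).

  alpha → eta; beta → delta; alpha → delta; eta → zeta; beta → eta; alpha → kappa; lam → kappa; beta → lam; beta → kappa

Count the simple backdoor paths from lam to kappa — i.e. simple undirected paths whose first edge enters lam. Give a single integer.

A backdoor path from lam to kappa is any simple undirected path whose first edge points into lam (i.e. leaves lam via a parent).
Parents of lam: {beta}.
Enumerating:
  P1: lam <- beta -> delta <- alpha -> kappa
  P2: lam <- beta -> kappa
  P3: lam <- beta -> eta <- alpha -> kappa
That exhausts the simple backdoor paths. Count: 3.

3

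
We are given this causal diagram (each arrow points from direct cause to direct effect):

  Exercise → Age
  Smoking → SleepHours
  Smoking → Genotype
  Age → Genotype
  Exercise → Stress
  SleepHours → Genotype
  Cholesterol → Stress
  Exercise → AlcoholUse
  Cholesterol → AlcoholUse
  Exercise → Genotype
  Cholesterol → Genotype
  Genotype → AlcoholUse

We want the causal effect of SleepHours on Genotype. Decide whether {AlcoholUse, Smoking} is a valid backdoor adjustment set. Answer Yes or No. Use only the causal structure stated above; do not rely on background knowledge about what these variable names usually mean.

Backdoor paths from SleepHours to Genotype (paths whose first edge points into SleepHours):
  P1: SleepHours <- Smoking -> Genotype
Condition 1 (no descendant of SleepHours in the set): FAILS — AlcoholUse is a descendant of SleepHours.
Condition 2 (every backdoor path blocked by {AlcoholUse, Smoking}):
  P1: blocked at fork node Smoking ∈ conditioning set.
{AlcoholUse, Smoking} does not satisfy the backdoor criterion.

No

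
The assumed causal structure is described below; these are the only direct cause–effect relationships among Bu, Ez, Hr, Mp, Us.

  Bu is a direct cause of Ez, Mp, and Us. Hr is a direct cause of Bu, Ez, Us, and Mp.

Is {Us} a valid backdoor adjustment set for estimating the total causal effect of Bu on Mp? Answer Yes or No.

Backdoor paths from Bu to Mp (paths whose first edge points into Bu):
  P1: Bu <- Hr -> Mp
Condition 1 (no descendant of Bu in the set): FAILS — Us is a descendant of Bu.
Condition 2 (every backdoor path blocked by {Us}):
  P1: open — no interior node is in the conditioning set.
{Us} does not satisfy the backdoor criterion.

No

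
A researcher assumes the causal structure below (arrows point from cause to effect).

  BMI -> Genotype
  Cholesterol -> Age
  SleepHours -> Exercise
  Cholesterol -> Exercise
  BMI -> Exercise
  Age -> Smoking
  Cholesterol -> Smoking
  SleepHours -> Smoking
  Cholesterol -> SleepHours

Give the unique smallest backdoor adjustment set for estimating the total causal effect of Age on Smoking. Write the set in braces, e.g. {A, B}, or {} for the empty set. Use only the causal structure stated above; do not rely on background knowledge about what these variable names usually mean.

{Cholesterol}

Variables eligible for adjustment (non-descendants of Age, excluding Age and Smoking): {BMI, Cholesterol, Exercise, Genotype, SleepHours}.
Backdoor paths from Age to Smoking:
  P1: Age <- Cholesterol -> SleepHours -> Smoking
  P2: Age <- Cholesterol -> Exercise <- SleepHours -> Smoking
  P3: Age <- Cholesterol -> Smoking
The empty set is not sufficient: P1 (Age <- Cholesterol -> SleepHours -> Smoking) has no collider blocking it and no conditioned non-collider, so it is open.
Try {Cholesterol}:
  P1: blocked at fork node Cholesterol ∈ conditioning set.
  P2: blocked at fork node Cholesterol ∈ conditioning set.
  P3: blocked at fork node Cholesterol ∈ conditioning set.
{Cholesterol} contains no descendant of Age and blocks every backdoor path.
No other singleton works — e.g. {BMI} leaves P1 open — so {Cholesterol} is the unique smallest valid adjustment set.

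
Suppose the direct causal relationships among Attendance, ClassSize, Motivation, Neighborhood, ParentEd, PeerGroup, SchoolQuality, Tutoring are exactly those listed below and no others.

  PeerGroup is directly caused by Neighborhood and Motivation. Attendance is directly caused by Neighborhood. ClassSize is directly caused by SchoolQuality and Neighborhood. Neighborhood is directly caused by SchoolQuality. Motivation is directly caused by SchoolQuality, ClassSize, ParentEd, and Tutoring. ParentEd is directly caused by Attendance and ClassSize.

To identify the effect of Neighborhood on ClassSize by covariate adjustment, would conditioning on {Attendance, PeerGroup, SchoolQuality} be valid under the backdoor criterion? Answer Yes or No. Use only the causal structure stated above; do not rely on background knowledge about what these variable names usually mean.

Backdoor paths from Neighborhood to ClassSize (paths whose first edge points into Neighborhood):
  P1: Neighborhood <- SchoolQuality -> ClassSize
  P2: Neighborhood <- SchoolQuality -> Motivation <- ClassSize
  P3: Neighborhood <- SchoolQuality -> Motivation <- ParentEd <- ClassSize
Condition 1 (no descendant of Neighborhood in the set): FAILS — Attendance and PeerGroup are descendants of Neighborhood.
Condition 2 (every backdoor path blocked by {Attendance, PeerGroup, SchoolQuality}):
  P1: blocked at fork node SchoolQuality ∈ conditioning set.
  P2: blocked at fork node SchoolQuality ∈ conditioning set.
  P3: blocked at fork node SchoolQuality ∈ conditioning set.
{Attendance, PeerGroup, SchoolQuality} does not satisfy the backdoor criterion.

No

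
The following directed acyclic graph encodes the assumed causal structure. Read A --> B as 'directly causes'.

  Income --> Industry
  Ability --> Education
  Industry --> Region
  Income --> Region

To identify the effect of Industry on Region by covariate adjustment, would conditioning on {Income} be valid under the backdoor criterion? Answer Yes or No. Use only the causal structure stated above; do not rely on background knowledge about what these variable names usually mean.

Yes

Backdoor paths from Industry to Region (paths whose first edge points into Industry):
  P1: Industry <- Income -> Region
Condition 1 (no descendant of Industry in the set): holds — descendants of Industry are {Region}; none are in {Income}.
Condition 2 (every backdoor path blocked by {Income}):
  P1: blocked at fork node Income ∈ conditioning set.
{Income} satisfies the backdoor criterion.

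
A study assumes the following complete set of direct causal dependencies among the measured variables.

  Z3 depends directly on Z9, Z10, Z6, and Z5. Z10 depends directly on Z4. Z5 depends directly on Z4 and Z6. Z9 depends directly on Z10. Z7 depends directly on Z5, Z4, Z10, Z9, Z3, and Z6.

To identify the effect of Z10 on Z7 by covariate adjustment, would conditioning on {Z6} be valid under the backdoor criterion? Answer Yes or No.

No

Backdoor paths from Z10 to Z7 (paths whose first edge points into Z10):
  P1: Z10 <- Z4 -> Z5 <- Z6 -> Z3 <- Z9 -> Z7
  P2: Z10 <- Z4 -> Z5 <- Z6 -> Z3 -> Z7
  P3: Z10 <- Z4 -> Z5 <- Z6 -> Z7
  P4: Z10 <- Z4 -> Z5 -> Z3 <- Z6 -> Z7
  P5: Z10 <- Z4 -> Z5 -> Z3 <- Z9 -> Z7
  P6: Z10 <- Z4 -> Z5 -> Z3 -> Z7
  P7: Z10 <- Z4 -> Z5 -> Z7
  P8: Z10 <- Z4 -> Z7
Condition 1 (no descendant of Z10 in the set): holds — descendants of Z10 are {Z3, Z7, Z9}; none are in {Z6}.
Condition 2 (every backdoor path blocked by {Z6}):
  P1: blocked at collider Z5 (neither it nor any descendant is in the conditioning set).
  P2: blocked at collider Z5 (neither it nor any descendant is in the conditioning set).
  P3: blocked at collider Z5 (neither it nor any descendant is in the conditioning set).
  P4: blocked at collider Z3 (neither it nor any descendant is in the conditioning set).
  P5: blocked at collider Z3 (neither it nor any descendant is in the conditioning set).
  P6: open — no interior node is in the conditioning set.
  P7: open — no interior node is in the conditioning set.
  P8: open — no interior node is in the conditioning set.
{Z6} does not satisfy the backdoor criterion.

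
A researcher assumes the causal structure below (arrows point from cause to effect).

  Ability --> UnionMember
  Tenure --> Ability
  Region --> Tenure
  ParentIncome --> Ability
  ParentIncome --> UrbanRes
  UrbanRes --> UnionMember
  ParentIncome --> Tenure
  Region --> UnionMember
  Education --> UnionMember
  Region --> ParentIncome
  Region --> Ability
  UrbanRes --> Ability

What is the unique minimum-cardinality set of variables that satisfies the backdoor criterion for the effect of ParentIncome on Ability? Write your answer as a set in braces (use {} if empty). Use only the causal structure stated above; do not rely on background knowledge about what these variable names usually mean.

Variables eligible for adjustment (non-descendants of ParentIncome, excluding ParentIncome and Ability): {Education, Region}.
Backdoor paths from ParentIncome to Ability:
  P1: ParentIncome <- Region -> Tenure -> Ability
  P2: ParentIncome <- Region -> Ability
  P3: ParentIncome <- Region -> UnionMember <- UrbanRes -> Ability
  P4: ParentIncome <- Region -> UnionMember <- Ability
The empty set is not sufficient: P1 (ParentIncome <- Region -> Tenure -> Ability) has no collider blocking it and no conditioned non-collider, so it is open.
Try {Region}:
  P1: blocked at fork node Region ∈ conditioning set.
  P2: blocked at fork node Region ∈ conditioning set.
  P3: blocked at fork node Region ∈ conditioning set.
  P4: blocked at fork node Region ∈ conditioning set.
{Region} contains no descendant of ParentIncome and blocks every backdoor path.
No other singleton works — e.g. {Education} leaves P1 open — so {Region} is the unique smallest valid adjustment set.

{Region}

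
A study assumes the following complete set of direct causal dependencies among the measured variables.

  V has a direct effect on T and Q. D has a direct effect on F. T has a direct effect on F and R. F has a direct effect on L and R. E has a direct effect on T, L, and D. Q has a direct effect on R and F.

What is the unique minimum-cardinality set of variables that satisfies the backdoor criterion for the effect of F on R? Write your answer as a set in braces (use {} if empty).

Variables eligible for adjustment (non-descendants of F, excluding F and R): {D, E, Q, T, V}.
Backdoor paths from F to R:
  P1: F <- D <- E -> T <- V -> Q -> R
  P2: F <- D <- E -> T -> R
  P3: F <- Q <- V -> T -> R
  P4: F <- Q -> R
  P5: F <- T <- V -> Q -> R
  P6: F <- T -> R
The empty set is not sufficient: P2 (F <- D <- E -> T -> R) has no collider blocking it and no conditioned non-collider, so it is open.
Try {Q, T}:
  P1: blocked at chain node Q ∈ conditioning set.
  P2: blocked at chain node T ∈ conditioning set.
  P3: blocked at chain node Q ∈ conditioning set.
  P4: blocked at fork node Q ∈ conditioning set.
  P5: blocked at chain node T ∈ conditioning set.
  P6: blocked at fork node T ∈ conditioning set.
{Q, T} contains no descendant of F and blocks every backdoor path.
Every element of {Q, T} is needed (dropping Q leaves P1 open; dropping T leaves P2 open), so no proper subset is valid.
Among all size-2 subsets of the eligible variables, only {Q, T} blocks every backdoor path, so it is the unique smallest valid adjustment set.

{Q, T}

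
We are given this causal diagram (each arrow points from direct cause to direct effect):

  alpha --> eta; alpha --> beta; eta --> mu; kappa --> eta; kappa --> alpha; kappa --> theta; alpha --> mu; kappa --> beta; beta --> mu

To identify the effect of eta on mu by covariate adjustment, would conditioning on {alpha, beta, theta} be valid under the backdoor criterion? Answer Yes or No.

Yes

Backdoor paths from eta to mu (paths whose first edge points into eta):
  P1: eta <- kappa -> alpha -> beta -> mu
  P2: eta <- kappa -> alpha -> mu
  P3: eta <- kappa -> beta <- alpha -> mu
  P4: eta <- kappa -> beta -> mu
  P5: eta <- alpha <- kappa -> beta -> mu
  P6: eta <- alpha -> beta -> mu
  P7: eta <- alpha -> mu
Condition 1 (no descendant of eta in the set): holds — descendants of eta are {mu}; none are in {alpha, beta, theta}.
Condition 2 (every backdoor path blocked by {alpha, beta, theta}):
  P1: blocked at chain node alpha ∈ conditioning set.
  P2: blocked at chain node alpha ∈ conditioning set.
  P3: blocked at fork node alpha ∈ conditioning set.
  P4: blocked at chain node beta ∈ conditioning set.
  P5: blocked at chain node alpha ∈ conditioning set.
  P6: blocked at fork node alpha ∈ conditioning set.
  P7: blocked at fork node alpha ∈ conditioning set.
{alpha, beta, theta} satisfies the backdoor criterion.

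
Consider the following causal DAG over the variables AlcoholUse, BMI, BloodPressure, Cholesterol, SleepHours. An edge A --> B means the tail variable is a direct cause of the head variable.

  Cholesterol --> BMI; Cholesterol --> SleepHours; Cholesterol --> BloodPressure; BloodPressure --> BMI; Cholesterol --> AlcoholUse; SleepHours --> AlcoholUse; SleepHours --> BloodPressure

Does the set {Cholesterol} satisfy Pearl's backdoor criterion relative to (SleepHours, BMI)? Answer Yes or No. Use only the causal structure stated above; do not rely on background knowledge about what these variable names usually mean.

Yes

Backdoor paths from SleepHours to BMI (paths whose first edge points into SleepHours):
  P1: SleepHours <- Cholesterol -> BloodPressure -> BMI
  P2: SleepHours <- Cholesterol -> BMI
Condition 1 (no descendant of SleepHours in the set): holds — descendants of SleepHours are {AlcoholUse, BMI, BloodPressure}; none are in {Cholesterol}.
Condition 2 (every backdoor path blocked by {Cholesterol}):
  P1: blocked at fork node Cholesterol ∈ conditioning set.
  P2: blocked at fork node Cholesterol ∈ conditioning set.
{Cholesterol} satisfies the backdoor criterion.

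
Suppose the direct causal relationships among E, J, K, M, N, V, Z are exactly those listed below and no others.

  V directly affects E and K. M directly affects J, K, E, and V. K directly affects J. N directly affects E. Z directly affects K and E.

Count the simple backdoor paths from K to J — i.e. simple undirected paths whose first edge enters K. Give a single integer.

5

A backdoor path from K to J is any simple undirected path whose first edge points into K (i.e. leaves K via a parent).
Parents of K: {M, V, Z}.
Enumerating:
  P1: K <- M -> J
  P2: K <- V <- M -> J
  P3: K <- V -> E <- M -> J
  P4: K <- Z -> E <- M -> J
  P5: K <- Z -> E <- V <- M -> J
That exhausts the simple backdoor paths. Count: 5.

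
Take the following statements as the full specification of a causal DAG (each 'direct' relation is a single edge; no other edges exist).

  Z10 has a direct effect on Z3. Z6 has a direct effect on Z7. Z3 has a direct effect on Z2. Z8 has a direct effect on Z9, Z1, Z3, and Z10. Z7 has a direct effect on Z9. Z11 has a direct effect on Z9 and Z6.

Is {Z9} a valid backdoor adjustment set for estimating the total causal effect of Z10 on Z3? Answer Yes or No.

Backdoor paths from Z10 to Z3 (paths whose first edge points into Z10):
  P1: Z10 <- Z8 -> Z3
Condition 1 (no descendant of Z10 in the set): holds — descendants of Z10 are {Z2, Z3}; none are in {Z9}.
Condition 2 (every backdoor path blocked by {Z9}):
  P1: open — no interior node is in the conditioning set.
{Z9} does not satisfy the backdoor criterion.

No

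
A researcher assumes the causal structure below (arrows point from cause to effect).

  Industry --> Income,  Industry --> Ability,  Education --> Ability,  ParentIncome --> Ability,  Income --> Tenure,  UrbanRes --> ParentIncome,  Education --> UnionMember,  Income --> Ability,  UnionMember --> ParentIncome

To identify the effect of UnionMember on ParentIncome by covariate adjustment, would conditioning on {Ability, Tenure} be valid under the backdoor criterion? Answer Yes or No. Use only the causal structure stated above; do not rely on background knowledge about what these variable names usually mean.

No

Backdoor paths from UnionMember to ParentIncome (paths whose first edge points into UnionMember):
  P1: UnionMember <- Education -> Ability <- ParentIncome
Condition 1 (no descendant of UnionMember in the set): FAILS — Ability is a descendant of UnionMember.
Condition 2 (every backdoor path blocked by {Ability, Tenure}):
  P1: open — collider(s) Ability are conditioned on (or have a conditioned descendant) and no non-collider on the path is in the set.
{Ability, Tenure} does not satisfy the backdoor criterion.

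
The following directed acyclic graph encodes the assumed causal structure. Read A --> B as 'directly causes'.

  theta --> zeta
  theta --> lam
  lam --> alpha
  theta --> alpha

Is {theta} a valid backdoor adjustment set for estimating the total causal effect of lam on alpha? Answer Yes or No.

Backdoor paths from lam to alpha (paths whose first edge points into lam):
  P1: lam <- theta -> alpha
Condition 1 (no descendant of lam in the set): holds — descendants of lam are {alpha}; none are in {theta}.
Condition 2 (every backdoor path blocked by {theta}):
  P1: blocked at fork node theta ∈ conditioning set.
{theta} satisfies the backdoor criterion.

Yes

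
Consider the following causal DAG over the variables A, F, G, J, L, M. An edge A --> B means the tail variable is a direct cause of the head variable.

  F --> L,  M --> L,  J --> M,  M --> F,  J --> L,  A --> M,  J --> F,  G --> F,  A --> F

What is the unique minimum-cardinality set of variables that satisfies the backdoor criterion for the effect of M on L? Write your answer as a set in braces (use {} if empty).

{A, J}

Variables eligible for adjustment (non-descendants of M, excluding M and L): {A, G, J}.
Backdoor paths from M to L:
  P1: M <- A -> F <- J -> L
  P2: M <- A -> F -> L
  P3: M <- J -> F -> L
  P4: M <- J -> L
The empty set is not sufficient: P2 (M <- A -> F -> L) has no collider blocking it and no conditioned non-collider, so it is open.
Try {A, J}:
  P1: blocked at fork node A ∈ conditioning set.
  P2: blocked at fork node A ∈ conditioning set.
  P3: blocked at fork node J ∈ conditioning set.
  P4: blocked at fork node J ∈ conditioning set.
{A, J} contains no descendant of M and blocks every backdoor path.
Every element of {A, J} is needed (dropping A leaves P2 open; dropping J leaves P3 open), so no proper subset is valid.
Among all size-2 subsets of the eligible variables, only {A, J} blocks every backdoor path, so it is the unique smallest valid adjustment set.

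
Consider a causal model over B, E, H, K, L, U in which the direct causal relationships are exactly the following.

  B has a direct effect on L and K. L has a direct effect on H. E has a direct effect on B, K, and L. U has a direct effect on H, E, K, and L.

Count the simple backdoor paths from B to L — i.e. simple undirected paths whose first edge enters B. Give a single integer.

5

A backdoor path from B to L is any simple undirected path whose first edge points into B (i.e. leaves B via a parent).
Parents of B: {E}.
Enumerating:
  P1: B <- E <- U -> L
  P2: B <- E <- U -> H <- L
  P3: B <- E -> L
  P4: B <- E -> K <- U -> L
  P5: B <- E -> K <- U -> H <- L
That exhausts the simple backdoor paths. Count: 5.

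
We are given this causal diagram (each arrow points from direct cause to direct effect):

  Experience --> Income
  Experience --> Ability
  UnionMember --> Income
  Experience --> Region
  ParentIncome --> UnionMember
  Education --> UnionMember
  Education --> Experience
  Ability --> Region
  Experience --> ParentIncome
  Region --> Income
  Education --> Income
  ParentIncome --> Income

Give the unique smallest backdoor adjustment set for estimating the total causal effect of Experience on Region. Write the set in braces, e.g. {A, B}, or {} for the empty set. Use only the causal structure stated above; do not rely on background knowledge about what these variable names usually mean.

{}

Variables eligible for adjustment (non-descendants of Experience, excluding Experience and Region): {Education}.
Backdoor paths from Experience to Region:
  P1: Experience <- Education -> UnionMember <- ParentIncome -> Income <- Region
  P2: Experience <- Education -> UnionMember -> Income <- Region
  P3: Experience <- Education -> Income <- Region
Each backdoor path contains an unconditioned collider, so every path is already blocked with the empty conditioning set:
  P1: blocked at collider UnionMember (neither it nor any descendant is in the conditioning set).
  P2: blocked at collider Income (neither it nor any descendant is in the conditioning set).
  P3: blocked at collider Income (neither it nor any descendant is in the conditioning set).
The empty set is therefore the unique smallest valid set.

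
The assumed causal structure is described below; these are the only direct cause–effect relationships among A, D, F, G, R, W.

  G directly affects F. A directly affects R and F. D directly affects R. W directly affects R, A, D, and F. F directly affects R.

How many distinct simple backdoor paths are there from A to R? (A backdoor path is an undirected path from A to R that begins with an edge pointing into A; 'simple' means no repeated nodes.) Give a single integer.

A backdoor path from A to R is any simple undirected path whose first edge points into A (i.e. leaves A via a parent).
Parents of A: {W}.
Enumerating:
  P1: A <- W -> D -> R
  P2: A <- W -> F -> R
  P3: A <- W -> R
That exhausts the simple backdoor paths. Count: 3.

3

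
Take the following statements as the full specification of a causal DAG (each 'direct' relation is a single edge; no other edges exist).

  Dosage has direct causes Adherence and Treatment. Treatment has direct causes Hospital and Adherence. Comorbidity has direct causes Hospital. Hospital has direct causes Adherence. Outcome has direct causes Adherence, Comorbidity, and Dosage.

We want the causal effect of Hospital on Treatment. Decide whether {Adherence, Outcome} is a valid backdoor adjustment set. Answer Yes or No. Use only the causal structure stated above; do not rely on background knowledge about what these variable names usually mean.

No

Backdoor paths from Hospital to Treatment (paths whose first edge points into Hospital):
  P1: Hospital <- Adherence -> Treatment
  P2: Hospital <- Adherence -> Dosage <- Treatment
  P3: Hospital <- Adherence -> Outcome <- Dosage <- Treatment
Condition 1 (no descendant of Hospital in the set): FAILS — Outcome is a descendant of Hospital.
Condition 2 (every backdoor path blocked by {Adherence, Outcome}):
  P1: blocked at fork node Adherence ∈ conditioning set.
  P2: blocked at fork node Adherence ∈ conditioning set.
  P3: blocked at fork node Adherence ∈ conditioning set.
{Adherence, Outcome} does not satisfy the backdoor criterion.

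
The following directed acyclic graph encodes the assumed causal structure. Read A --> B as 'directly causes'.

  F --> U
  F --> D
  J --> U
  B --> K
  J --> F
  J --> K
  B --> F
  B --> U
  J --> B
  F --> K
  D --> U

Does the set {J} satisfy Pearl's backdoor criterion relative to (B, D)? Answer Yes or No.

Yes

Backdoor paths from B to D (paths whose first edge points into B):
  P1: B <- J -> F -> D
  P2: B <- J -> F -> U <- D
  P3: B <- J -> K <- F -> D
  P4: B <- J -> K <- F -> U <- D
  P5: B <- J -> U <- F -> D
  P6: B <- J -> U <- D
Condition 1 (no descendant of B in the set): holds — descendants of B are {D, F, K, U}; none are in {J}.
Condition 2 (every backdoor path blocked by {J}):
  P1: blocked at fork node J ∈ conditioning set.
  P2: blocked at fork node J ∈ conditioning set.
  P3: blocked at fork node J ∈ conditioning set.
  P4: blocked at fork node J ∈ conditioning set.
  P5: blocked at fork node J ∈ conditioning set.
  P6: blocked at fork node J ∈ conditioning set.
{J} satisfies the backdoor criterion.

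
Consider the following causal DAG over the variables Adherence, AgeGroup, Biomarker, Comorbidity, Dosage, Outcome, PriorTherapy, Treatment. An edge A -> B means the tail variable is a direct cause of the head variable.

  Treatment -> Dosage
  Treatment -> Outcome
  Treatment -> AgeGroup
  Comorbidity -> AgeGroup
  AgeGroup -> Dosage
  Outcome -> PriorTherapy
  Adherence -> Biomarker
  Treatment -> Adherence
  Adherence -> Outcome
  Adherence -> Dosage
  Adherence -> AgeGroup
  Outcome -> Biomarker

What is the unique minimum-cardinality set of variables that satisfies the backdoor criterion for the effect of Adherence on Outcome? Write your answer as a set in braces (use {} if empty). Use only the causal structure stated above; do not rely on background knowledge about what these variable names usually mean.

{Treatment}

Variables eligible for adjustment (non-descendants of Adherence, excluding Adherence and Outcome): {Comorbidity, Treatment}.
Backdoor paths from Adherence to Outcome:
  P1: Adherence <- Treatment -> Outcome
The empty set is not sufficient: P1 (Adherence <- Treatment -> Outcome) has no collider blocking it and no conditioned non-collider, so it is open.
Try {Treatment}:
  P1: blocked at fork node Treatment ∈ conditioning set.
{Treatment} contains no descendant of Adherence and blocks every backdoor path.
No other singleton works — e.g. {Comorbidity} leaves P1 open — so {Treatment} is the unique smallest valid adjustment set.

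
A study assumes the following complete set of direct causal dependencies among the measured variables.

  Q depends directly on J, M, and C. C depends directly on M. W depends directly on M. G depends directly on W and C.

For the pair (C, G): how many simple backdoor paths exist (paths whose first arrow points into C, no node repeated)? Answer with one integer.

A backdoor path from C to G is any simple undirected path whose first edge points into C (i.e. leaves C via a parent).
Parents of C: {M}.
Enumerating:
  P1: C <- M -> W -> G
That exhausts the simple backdoor paths. Count: 1.

1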